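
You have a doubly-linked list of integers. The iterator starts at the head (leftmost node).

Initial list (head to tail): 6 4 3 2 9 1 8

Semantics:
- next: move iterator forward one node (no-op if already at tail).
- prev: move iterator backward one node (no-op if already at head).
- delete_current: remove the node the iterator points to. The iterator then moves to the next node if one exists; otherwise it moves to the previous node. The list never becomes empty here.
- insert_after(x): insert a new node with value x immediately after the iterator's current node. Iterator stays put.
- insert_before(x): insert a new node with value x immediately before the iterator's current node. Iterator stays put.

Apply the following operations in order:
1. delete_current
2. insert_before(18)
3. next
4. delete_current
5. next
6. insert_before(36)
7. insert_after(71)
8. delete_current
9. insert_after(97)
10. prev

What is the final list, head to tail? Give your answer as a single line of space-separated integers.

After 1 (delete_current): list=[4, 3, 2, 9, 1, 8] cursor@4
After 2 (insert_before(18)): list=[18, 4, 3, 2, 9, 1, 8] cursor@4
After 3 (next): list=[18, 4, 3, 2, 9, 1, 8] cursor@3
After 4 (delete_current): list=[18, 4, 2, 9, 1, 8] cursor@2
After 5 (next): list=[18, 4, 2, 9, 1, 8] cursor@9
After 6 (insert_before(36)): list=[18, 4, 2, 36, 9, 1, 8] cursor@9
After 7 (insert_after(71)): list=[18, 4, 2, 36, 9, 71, 1, 8] cursor@9
After 8 (delete_current): list=[18, 4, 2, 36, 71, 1, 8] cursor@71
After 9 (insert_after(97)): list=[18, 4, 2, 36, 71, 97, 1, 8] cursor@71
After 10 (prev): list=[18, 4, 2, 36, 71, 97, 1, 8] cursor@36

Answer: 18 4 2 36 71 97 1 8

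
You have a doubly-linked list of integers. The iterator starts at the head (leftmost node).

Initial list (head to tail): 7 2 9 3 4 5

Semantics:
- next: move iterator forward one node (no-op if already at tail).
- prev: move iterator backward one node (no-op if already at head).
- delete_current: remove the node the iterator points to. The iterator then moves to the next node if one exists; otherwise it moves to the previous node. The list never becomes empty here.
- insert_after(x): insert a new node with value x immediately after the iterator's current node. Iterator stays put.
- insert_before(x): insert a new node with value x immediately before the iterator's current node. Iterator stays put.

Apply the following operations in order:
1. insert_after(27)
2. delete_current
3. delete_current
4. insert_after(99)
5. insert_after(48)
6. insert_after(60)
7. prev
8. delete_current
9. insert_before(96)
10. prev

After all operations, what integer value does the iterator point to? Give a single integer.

Answer: 96

Derivation:
After 1 (insert_after(27)): list=[7, 27, 2, 9, 3, 4, 5] cursor@7
After 2 (delete_current): list=[27, 2, 9, 3, 4, 5] cursor@27
After 3 (delete_current): list=[2, 9, 3, 4, 5] cursor@2
After 4 (insert_after(99)): list=[2, 99, 9, 3, 4, 5] cursor@2
After 5 (insert_after(48)): list=[2, 48, 99, 9, 3, 4, 5] cursor@2
After 6 (insert_after(60)): list=[2, 60, 48, 99, 9, 3, 4, 5] cursor@2
After 7 (prev): list=[2, 60, 48, 99, 9, 3, 4, 5] cursor@2
After 8 (delete_current): list=[60, 48, 99, 9, 3, 4, 5] cursor@60
After 9 (insert_before(96)): list=[96, 60, 48, 99, 9, 3, 4, 5] cursor@60
After 10 (prev): list=[96, 60, 48, 99, 9, 3, 4, 5] cursor@96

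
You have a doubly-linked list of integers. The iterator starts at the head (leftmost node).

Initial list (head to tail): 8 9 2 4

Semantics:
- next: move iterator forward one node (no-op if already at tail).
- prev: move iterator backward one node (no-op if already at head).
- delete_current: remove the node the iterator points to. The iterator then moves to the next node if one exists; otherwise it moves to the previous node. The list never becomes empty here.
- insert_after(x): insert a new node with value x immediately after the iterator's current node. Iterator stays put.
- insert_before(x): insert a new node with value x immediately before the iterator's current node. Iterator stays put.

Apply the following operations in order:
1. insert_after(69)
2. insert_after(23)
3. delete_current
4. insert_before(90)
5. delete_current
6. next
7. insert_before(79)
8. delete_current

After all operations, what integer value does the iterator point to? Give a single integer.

After 1 (insert_after(69)): list=[8, 69, 9, 2, 4] cursor@8
After 2 (insert_after(23)): list=[8, 23, 69, 9, 2, 4] cursor@8
After 3 (delete_current): list=[23, 69, 9, 2, 4] cursor@23
After 4 (insert_before(90)): list=[90, 23, 69, 9, 2, 4] cursor@23
After 5 (delete_current): list=[90, 69, 9, 2, 4] cursor@69
After 6 (next): list=[90, 69, 9, 2, 4] cursor@9
After 7 (insert_before(79)): list=[90, 69, 79, 9, 2, 4] cursor@9
After 8 (delete_current): list=[90, 69, 79, 2, 4] cursor@2

Answer: 2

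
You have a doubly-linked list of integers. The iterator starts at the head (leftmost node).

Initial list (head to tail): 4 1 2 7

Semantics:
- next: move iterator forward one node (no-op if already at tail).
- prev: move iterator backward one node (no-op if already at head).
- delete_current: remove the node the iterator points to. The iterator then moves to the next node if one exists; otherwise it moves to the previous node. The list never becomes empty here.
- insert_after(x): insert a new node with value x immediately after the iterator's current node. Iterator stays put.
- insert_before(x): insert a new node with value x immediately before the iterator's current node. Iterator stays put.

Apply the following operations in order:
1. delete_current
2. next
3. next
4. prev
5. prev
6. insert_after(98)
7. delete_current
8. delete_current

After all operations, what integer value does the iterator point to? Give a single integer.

After 1 (delete_current): list=[1, 2, 7] cursor@1
After 2 (next): list=[1, 2, 7] cursor@2
After 3 (next): list=[1, 2, 7] cursor@7
After 4 (prev): list=[1, 2, 7] cursor@2
After 5 (prev): list=[1, 2, 7] cursor@1
After 6 (insert_after(98)): list=[1, 98, 2, 7] cursor@1
After 7 (delete_current): list=[98, 2, 7] cursor@98
After 8 (delete_current): list=[2, 7] cursor@2

Answer: 2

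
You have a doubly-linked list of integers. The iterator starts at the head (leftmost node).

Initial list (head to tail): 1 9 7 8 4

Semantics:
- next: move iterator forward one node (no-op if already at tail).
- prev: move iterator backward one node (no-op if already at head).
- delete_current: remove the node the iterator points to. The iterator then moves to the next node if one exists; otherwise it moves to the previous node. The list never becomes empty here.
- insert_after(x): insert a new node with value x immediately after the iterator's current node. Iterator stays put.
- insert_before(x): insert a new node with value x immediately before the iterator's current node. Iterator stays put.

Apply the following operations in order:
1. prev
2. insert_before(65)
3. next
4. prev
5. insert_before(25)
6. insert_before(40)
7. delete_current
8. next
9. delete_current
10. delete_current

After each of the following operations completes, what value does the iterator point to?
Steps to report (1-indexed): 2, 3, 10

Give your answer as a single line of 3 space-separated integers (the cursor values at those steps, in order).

Answer: 1 9 4

Derivation:
After 1 (prev): list=[1, 9, 7, 8, 4] cursor@1
After 2 (insert_before(65)): list=[65, 1, 9, 7, 8, 4] cursor@1
After 3 (next): list=[65, 1, 9, 7, 8, 4] cursor@9
After 4 (prev): list=[65, 1, 9, 7, 8, 4] cursor@1
After 5 (insert_before(25)): list=[65, 25, 1, 9, 7, 8, 4] cursor@1
After 6 (insert_before(40)): list=[65, 25, 40, 1, 9, 7, 8, 4] cursor@1
After 7 (delete_current): list=[65, 25, 40, 9, 7, 8, 4] cursor@9
After 8 (next): list=[65, 25, 40, 9, 7, 8, 4] cursor@7
After 9 (delete_current): list=[65, 25, 40, 9, 8, 4] cursor@8
After 10 (delete_current): list=[65, 25, 40, 9, 4] cursor@4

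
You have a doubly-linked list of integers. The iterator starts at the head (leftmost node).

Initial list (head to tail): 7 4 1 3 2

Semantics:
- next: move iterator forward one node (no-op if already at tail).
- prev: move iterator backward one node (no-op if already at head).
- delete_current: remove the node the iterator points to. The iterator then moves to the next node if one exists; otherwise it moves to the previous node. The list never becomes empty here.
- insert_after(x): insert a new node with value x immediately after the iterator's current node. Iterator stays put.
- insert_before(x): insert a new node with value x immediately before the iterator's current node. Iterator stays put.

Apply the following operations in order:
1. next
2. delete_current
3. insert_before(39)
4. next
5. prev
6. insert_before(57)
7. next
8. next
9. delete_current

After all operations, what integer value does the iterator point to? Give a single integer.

Answer: 3

Derivation:
After 1 (next): list=[7, 4, 1, 3, 2] cursor@4
After 2 (delete_current): list=[7, 1, 3, 2] cursor@1
After 3 (insert_before(39)): list=[7, 39, 1, 3, 2] cursor@1
After 4 (next): list=[7, 39, 1, 3, 2] cursor@3
After 5 (prev): list=[7, 39, 1, 3, 2] cursor@1
After 6 (insert_before(57)): list=[7, 39, 57, 1, 3, 2] cursor@1
After 7 (next): list=[7, 39, 57, 1, 3, 2] cursor@3
After 8 (next): list=[7, 39, 57, 1, 3, 2] cursor@2
After 9 (delete_current): list=[7, 39, 57, 1, 3] cursor@3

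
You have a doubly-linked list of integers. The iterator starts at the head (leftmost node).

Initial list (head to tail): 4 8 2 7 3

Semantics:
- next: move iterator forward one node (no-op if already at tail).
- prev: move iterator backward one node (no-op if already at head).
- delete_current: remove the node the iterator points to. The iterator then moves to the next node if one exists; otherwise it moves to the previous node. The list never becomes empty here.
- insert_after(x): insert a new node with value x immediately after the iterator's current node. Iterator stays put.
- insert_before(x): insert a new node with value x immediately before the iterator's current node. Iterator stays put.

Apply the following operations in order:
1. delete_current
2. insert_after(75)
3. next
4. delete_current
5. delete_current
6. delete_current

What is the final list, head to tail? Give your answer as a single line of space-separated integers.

After 1 (delete_current): list=[8, 2, 7, 3] cursor@8
After 2 (insert_after(75)): list=[8, 75, 2, 7, 3] cursor@8
After 3 (next): list=[8, 75, 2, 7, 3] cursor@75
After 4 (delete_current): list=[8, 2, 7, 3] cursor@2
After 5 (delete_current): list=[8, 7, 3] cursor@7
After 6 (delete_current): list=[8, 3] cursor@3

Answer: 8 3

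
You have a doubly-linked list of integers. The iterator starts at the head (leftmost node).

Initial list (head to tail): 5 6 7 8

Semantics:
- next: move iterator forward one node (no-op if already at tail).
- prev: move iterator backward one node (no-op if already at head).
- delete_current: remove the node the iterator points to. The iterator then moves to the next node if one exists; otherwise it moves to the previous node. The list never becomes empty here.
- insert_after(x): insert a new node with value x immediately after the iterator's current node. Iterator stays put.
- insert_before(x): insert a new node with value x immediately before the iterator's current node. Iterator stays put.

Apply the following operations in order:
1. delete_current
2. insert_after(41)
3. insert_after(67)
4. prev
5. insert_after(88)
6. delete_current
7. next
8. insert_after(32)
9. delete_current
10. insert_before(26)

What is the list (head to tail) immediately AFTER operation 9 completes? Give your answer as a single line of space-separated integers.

Answer: 88 32 41 7 8

Derivation:
After 1 (delete_current): list=[6, 7, 8] cursor@6
After 2 (insert_after(41)): list=[6, 41, 7, 8] cursor@6
After 3 (insert_after(67)): list=[6, 67, 41, 7, 8] cursor@6
After 4 (prev): list=[6, 67, 41, 7, 8] cursor@6
After 5 (insert_after(88)): list=[6, 88, 67, 41, 7, 8] cursor@6
After 6 (delete_current): list=[88, 67, 41, 7, 8] cursor@88
After 7 (next): list=[88, 67, 41, 7, 8] cursor@67
After 8 (insert_after(32)): list=[88, 67, 32, 41, 7, 8] cursor@67
After 9 (delete_current): list=[88, 32, 41, 7, 8] cursor@32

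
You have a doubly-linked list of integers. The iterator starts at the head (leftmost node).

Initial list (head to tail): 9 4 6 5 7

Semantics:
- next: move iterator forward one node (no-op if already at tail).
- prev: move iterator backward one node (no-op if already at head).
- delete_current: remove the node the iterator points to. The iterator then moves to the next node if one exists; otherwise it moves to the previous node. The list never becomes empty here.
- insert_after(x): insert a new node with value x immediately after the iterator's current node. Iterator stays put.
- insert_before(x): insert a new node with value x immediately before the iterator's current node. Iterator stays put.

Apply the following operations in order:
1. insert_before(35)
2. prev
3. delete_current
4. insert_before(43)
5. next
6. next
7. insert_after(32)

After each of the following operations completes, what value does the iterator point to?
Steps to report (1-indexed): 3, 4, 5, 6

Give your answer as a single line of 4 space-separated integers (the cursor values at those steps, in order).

Answer: 9 9 4 6

Derivation:
After 1 (insert_before(35)): list=[35, 9, 4, 6, 5, 7] cursor@9
After 2 (prev): list=[35, 9, 4, 6, 5, 7] cursor@35
After 3 (delete_current): list=[9, 4, 6, 5, 7] cursor@9
After 4 (insert_before(43)): list=[43, 9, 4, 6, 5, 7] cursor@9
After 5 (next): list=[43, 9, 4, 6, 5, 7] cursor@4
After 6 (next): list=[43, 9, 4, 6, 5, 7] cursor@6
After 7 (insert_after(32)): list=[43, 9, 4, 6, 32, 5, 7] cursor@6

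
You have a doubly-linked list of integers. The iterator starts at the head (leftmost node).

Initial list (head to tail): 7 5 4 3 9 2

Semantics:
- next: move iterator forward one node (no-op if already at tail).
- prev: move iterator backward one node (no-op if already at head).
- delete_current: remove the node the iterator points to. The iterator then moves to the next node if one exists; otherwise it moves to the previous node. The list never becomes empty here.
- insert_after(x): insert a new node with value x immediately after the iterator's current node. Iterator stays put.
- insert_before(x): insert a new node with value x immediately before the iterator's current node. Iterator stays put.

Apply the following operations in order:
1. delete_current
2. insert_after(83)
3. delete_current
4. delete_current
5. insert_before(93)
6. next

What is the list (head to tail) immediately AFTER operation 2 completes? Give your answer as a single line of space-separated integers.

After 1 (delete_current): list=[5, 4, 3, 9, 2] cursor@5
After 2 (insert_after(83)): list=[5, 83, 4, 3, 9, 2] cursor@5

Answer: 5 83 4 3 9 2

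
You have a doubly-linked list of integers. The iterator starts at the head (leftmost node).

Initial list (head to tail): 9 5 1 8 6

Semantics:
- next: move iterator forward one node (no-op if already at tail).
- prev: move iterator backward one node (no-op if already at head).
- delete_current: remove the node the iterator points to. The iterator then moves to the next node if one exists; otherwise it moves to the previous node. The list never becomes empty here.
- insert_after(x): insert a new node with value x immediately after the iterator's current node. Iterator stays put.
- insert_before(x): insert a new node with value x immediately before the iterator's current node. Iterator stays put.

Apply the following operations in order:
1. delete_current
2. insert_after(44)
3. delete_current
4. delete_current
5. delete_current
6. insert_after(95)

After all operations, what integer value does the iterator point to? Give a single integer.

After 1 (delete_current): list=[5, 1, 8, 6] cursor@5
After 2 (insert_after(44)): list=[5, 44, 1, 8, 6] cursor@5
After 3 (delete_current): list=[44, 1, 8, 6] cursor@44
After 4 (delete_current): list=[1, 8, 6] cursor@1
After 5 (delete_current): list=[8, 6] cursor@8
After 6 (insert_after(95)): list=[8, 95, 6] cursor@8

Answer: 8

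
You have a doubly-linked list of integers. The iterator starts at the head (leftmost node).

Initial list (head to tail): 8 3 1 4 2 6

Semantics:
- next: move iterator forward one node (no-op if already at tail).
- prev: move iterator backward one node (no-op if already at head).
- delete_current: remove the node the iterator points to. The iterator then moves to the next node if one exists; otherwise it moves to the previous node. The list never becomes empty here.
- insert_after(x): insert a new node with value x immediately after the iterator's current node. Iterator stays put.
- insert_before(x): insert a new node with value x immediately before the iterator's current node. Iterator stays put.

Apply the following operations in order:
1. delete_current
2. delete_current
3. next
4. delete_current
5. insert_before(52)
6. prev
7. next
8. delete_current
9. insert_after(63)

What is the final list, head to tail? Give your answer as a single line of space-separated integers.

Answer: 1 52 6 63

Derivation:
After 1 (delete_current): list=[3, 1, 4, 2, 6] cursor@3
After 2 (delete_current): list=[1, 4, 2, 6] cursor@1
After 3 (next): list=[1, 4, 2, 6] cursor@4
After 4 (delete_current): list=[1, 2, 6] cursor@2
After 5 (insert_before(52)): list=[1, 52, 2, 6] cursor@2
After 6 (prev): list=[1, 52, 2, 6] cursor@52
After 7 (next): list=[1, 52, 2, 6] cursor@2
After 8 (delete_current): list=[1, 52, 6] cursor@6
After 9 (insert_after(63)): list=[1, 52, 6, 63] cursor@6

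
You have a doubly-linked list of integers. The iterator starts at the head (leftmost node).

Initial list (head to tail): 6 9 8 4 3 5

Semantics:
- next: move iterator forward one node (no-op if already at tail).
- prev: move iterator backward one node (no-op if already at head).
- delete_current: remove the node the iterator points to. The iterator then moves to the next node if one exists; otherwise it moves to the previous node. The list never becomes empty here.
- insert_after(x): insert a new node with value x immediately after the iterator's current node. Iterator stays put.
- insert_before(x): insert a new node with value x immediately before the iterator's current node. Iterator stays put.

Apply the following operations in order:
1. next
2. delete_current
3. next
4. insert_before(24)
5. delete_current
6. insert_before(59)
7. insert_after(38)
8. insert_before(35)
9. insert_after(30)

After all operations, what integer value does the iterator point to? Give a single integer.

Answer: 3

Derivation:
After 1 (next): list=[6, 9, 8, 4, 3, 5] cursor@9
After 2 (delete_current): list=[6, 8, 4, 3, 5] cursor@8
After 3 (next): list=[6, 8, 4, 3, 5] cursor@4
After 4 (insert_before(24)): list=[6, 8, 24, 4, 3, 5] cursor@4
After 5 (delete_current): list=[6, 8, 24, 3, 5] cursor@3
After 6 (insert_before(59)): list=[6, 8, 24, 59, 3, 5] cursor@3
After 7 (insert_after(38)): list=[6, 8, 24, 59, 3, 38, 5] cursor@3
After 8 (insert_before(35)): list=[6, 8, 24, 59, 35, 3, 38, 5] cursor@3
After 9 (insert_after(30)): list=[6, 8, 24, 59, 35, 3, 30, 38, 5] cursor@3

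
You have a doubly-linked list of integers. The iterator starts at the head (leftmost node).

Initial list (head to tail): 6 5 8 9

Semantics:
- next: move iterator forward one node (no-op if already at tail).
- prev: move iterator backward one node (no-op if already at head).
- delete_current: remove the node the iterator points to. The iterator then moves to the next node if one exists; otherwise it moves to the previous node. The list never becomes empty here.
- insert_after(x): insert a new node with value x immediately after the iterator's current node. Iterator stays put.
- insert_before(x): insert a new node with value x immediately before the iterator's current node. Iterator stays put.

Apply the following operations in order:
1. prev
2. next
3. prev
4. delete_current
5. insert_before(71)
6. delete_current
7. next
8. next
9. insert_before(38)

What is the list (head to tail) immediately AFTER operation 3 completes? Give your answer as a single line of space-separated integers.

After 1 (prev): list=[6, 5, 8, 9] cursor@6
After 2 (next): list=[6, 5, 8, 9] cursor@5
After 3 (prev): list=[6, 5, 8, 9] cursor@6

Answer: 6 5 8 9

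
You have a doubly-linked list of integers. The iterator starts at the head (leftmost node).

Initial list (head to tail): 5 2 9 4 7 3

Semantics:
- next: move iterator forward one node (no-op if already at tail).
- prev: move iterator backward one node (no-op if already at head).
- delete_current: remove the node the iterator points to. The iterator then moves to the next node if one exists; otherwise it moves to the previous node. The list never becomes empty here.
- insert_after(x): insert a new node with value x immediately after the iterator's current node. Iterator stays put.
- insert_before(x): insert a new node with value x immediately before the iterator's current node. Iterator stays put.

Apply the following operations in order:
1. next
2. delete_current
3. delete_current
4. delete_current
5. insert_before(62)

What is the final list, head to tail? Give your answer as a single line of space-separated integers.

After 1 (next): list=[5, 2, 9, 4, 7, 3] cursor@2
After 2 (delete_current): list=[5, 9, 4, 7, 3] cursor@9
After 3 (delete_current): list=[5, 4, 7, 3] cursor@4
After 4 (delete_current): list=[5, 7, 3] cursor@7
After 5 (insert_before(62)): list=[5, 62, 7, 3] cursor@7

Answer: 5 62 7 3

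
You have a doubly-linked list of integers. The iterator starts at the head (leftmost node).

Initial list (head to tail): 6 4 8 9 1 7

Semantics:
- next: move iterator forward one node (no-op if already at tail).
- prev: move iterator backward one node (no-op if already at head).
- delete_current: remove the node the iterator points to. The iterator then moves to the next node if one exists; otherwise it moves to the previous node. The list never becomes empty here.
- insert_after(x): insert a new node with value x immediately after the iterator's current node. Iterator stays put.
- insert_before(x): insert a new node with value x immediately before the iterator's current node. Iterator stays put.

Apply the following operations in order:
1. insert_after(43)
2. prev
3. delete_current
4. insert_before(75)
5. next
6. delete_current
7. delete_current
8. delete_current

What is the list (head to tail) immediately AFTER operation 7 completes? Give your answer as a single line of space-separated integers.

Answer: 75 43 9 1 7

Derivation:
After 1 (insert_after(43)): list=[6, 43, 4, 8, 9, 1, 7] cursor@6
After 2 (prev): list=[6, 43, 4, 8, 9, 1, 7] cursor@6
After 3 (delete_current): list=[43, 4, 8, 9, 1, 7] cursor@43
After 4 (insert_before(75)): list=[75, 43, 4, 8, 9, 1, 7] cursor@43
After 5 (next): list=[75, 43, 4, 8, 9, 1, 7] cursor@4
After 6 (delete_current): list=[75, 43, 8, 9, 1, 7] cursor@8
After 7 (delete_current): list=[75, 43, 9, 1, 7] cursor@9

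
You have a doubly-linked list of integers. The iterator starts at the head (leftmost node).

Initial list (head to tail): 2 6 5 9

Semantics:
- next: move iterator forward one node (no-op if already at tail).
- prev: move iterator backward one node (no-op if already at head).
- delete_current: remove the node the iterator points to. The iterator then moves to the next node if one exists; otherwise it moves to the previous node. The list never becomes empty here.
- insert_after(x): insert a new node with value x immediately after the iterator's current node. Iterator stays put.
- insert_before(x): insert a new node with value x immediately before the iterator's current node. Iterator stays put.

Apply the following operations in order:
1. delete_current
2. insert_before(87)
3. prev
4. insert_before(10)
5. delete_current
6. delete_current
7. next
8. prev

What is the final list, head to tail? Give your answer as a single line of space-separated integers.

After 1 (delete_current): list=[6, 5, 9] cursor@6
After 2 (insert_before(87)): list=[87, 6, 5, 9] cursor@6
After 3 (prev): list=[87, 6, 5, 9] cursor@87
After 4 (insert_before(10)): list=[10, 87, 6, 5, 9] cursor@87
After 5 (delete_current): list=[10, 6, 5, 9] cursor@6
After 6 (delete_current): list=[10, 5, 9] cursor@5
After 7 (next): list=[10, 5, 9] cursor@9
After 8 (prev): list=[10, 5, 9] cursor@5

Answer: 10 5 9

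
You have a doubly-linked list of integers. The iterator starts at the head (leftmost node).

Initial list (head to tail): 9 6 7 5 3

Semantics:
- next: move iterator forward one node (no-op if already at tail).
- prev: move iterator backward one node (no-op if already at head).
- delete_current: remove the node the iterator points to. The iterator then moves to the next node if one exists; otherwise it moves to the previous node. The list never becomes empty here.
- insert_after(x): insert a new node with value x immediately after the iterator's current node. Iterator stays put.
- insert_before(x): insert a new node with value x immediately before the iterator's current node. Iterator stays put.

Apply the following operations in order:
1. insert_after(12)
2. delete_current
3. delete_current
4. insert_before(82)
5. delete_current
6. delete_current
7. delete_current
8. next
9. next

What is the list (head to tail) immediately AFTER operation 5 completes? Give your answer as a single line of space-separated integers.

After 1 (insert_after(12)): list=[9, 12, 6, 7, 5, 3] cursor@9
After 2 (delete_current): list=[12, 6, 7, 5, 3] cursor@12
After 3 (delete_current): list=[6, 7, 5, 3] cursor@6
After 4 (insert_before(82)): list=[82, 6, 7, 5, 3] cursor@6
After 5 (delete_current): list=[82, 7, 5, 3] cursor@7

Answer: 82 7 5 3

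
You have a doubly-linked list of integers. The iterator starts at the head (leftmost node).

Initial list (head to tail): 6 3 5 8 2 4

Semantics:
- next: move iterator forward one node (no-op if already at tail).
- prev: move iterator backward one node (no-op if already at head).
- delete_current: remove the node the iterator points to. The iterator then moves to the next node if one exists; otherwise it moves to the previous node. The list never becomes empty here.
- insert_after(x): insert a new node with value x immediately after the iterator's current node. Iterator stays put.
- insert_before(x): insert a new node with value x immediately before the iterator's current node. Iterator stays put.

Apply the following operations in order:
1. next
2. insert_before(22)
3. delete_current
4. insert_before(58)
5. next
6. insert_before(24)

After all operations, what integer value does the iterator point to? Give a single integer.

Answer: 8

Derivation:
After 1 (next): list=[6, 3, 5, 8, 2, 4] cursor@3
After 2 (insert_before(22)): list=[6, 22, 3, 5, 8, 2, 4] cursor@3
After 3 (delete_current): list=[6, 22, 5, 8, 2, 4] cursor@5
After 4 (insert_before(58)): list=[6, 22, 58, 5, 8, 2, 4] cursor@5
After 5 (next): list=[6, 22, 58, 5, 8, 2, 4] cursor@8
After 6 (insert_before(24)): list=[6, 22, 58, 5, 24, 8, 2, 4] cursor@8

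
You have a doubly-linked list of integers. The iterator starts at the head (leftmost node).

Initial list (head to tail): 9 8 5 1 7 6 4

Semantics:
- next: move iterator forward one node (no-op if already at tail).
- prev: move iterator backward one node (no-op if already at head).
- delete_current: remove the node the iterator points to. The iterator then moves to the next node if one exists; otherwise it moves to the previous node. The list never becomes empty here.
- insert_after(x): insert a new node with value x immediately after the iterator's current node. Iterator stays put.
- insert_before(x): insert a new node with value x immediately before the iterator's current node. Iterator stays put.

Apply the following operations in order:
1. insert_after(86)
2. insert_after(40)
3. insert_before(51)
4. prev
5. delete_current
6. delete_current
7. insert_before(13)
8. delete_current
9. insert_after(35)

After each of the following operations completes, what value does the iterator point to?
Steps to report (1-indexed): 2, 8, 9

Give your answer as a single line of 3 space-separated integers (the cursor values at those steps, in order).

After 1 (insert_after(86)): list=[9, 86, 8, 5, 1, 7, 6, 4] cursor@9
After 2 (insert_after(40)): list=[9, 40, 86, 8, 5, 1, 7, 6, 4] cursor@9
After 3 (insert_before(51)): list=[51, 9, 40, 86, 8, 5, 1, 7, 6, 4] cursor@9
After 4 (prev): list=[51, 9, 40, 86, 8, 5, 1, 7, 6, 4] cursor@51
After 5 (delete_current): list=[9, 40, 86, 8, 5, 1, 7, 6, 4] cursor@9
After 6 (delete_current): list=[40, 86, 8, 5, 1, 7, 6, 4] cursor@40
After 7 (insert_before(13)): list=[13, 40, 86, 8, 5, 1, 7, 6, 4] cursor@40
After 8 (delete_current): list=[13, 86, 8, 5, 1, 7, 6, 4] cursor@86
After 9 (insert_after(35)): list=[13, 86, 35, 8, 5, 1, 7, 6, 4] cursor@86

Answer: 9 86 86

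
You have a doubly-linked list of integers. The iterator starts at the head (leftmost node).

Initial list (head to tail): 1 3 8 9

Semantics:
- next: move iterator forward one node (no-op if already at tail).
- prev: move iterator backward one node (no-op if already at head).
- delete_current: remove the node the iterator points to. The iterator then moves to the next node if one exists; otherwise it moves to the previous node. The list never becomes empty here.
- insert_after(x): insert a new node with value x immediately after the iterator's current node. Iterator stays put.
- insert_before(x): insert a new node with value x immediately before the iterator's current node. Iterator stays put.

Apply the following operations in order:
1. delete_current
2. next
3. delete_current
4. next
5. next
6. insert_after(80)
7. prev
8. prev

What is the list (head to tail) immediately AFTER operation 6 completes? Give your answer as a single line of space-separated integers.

After 1 (delete_current): list=[3, 8, 9] cursor@3
After 2 (next): list=[3, 8, 9] cursor@8
After 3 (delete_current): list=[3, 9] cursor@9
After 4 (next): list=[3, 9] cursor@9
After 5 (next): list=[3, 9] cursor@9
After 6 (insert_after(80)): list=[3, 9, 80] cursor@9

Answer: 3 9 80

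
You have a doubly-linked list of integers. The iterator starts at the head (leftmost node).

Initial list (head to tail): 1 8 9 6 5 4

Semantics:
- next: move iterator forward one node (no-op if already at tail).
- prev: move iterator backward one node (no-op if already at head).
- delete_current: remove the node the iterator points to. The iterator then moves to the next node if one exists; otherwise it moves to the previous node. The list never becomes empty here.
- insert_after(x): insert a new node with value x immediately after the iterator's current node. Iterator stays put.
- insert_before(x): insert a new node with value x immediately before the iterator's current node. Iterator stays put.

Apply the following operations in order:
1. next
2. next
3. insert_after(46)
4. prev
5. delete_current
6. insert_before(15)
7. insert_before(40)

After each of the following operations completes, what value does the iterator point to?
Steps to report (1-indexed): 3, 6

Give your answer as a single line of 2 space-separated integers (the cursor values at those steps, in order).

Answer: 9 9

Derivation:
After 1 (next): list=[1, 8, 9, 6, 5, 4] cursor@8
After 2 (next): list=[1, 8, 9, 6, 5, 4] cursor@9
After 3 (insert_after(46)): list=[1, 8, 9, 46, 6, 5, 4] cursor@9
After 4 (prev): list=[1, 8, 9, 46, 6, 5, 4] cursor@8
After 5 (delete_current): list=[1, 9, 46, 6, 5, 4] cursor@9
After 6 (insert_before(15)): list=[1, 15, 9, 46, 6, 5, 4] cursor@9
After 7 (insert_before(40)): list=[1, 15, 40, 9, 46, 6, 5, 4] cursor@9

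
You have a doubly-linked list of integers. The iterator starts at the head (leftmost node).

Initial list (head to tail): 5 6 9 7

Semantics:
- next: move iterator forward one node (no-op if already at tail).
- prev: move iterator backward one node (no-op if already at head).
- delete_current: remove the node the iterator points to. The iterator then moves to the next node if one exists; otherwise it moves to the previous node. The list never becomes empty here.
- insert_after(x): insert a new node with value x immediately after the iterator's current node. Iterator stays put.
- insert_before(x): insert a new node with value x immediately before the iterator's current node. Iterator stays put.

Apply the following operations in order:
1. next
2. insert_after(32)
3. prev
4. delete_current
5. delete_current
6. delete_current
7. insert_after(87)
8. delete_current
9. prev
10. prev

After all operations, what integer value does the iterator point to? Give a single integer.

After 1 (next): list=[5, 6, 9, 7] cursor@6
After 2 (insert_after(32)): list=[5, 6, 32, 9, 7] cursor@6
After 3 (prev): list=[5, 6, 32, 9, 7] cursor@5
After 4 (delete_current): list=[6, 32, 9, 7] cursor@6
After 5 (delete_current): list=[32, 9, 7] cursor@32
After 6 (delete_current): list=[9, 7] cursor@9
After 7 (insert_after(87)): list=[9, 87, 7] cursor@9
After 8 (delete_current): list=[87, 7] cursor@87
After 9 (prev): list=[87, 7] cursor@87
After 10 (prev): list=[87, 7] cursor@87

Answer: 87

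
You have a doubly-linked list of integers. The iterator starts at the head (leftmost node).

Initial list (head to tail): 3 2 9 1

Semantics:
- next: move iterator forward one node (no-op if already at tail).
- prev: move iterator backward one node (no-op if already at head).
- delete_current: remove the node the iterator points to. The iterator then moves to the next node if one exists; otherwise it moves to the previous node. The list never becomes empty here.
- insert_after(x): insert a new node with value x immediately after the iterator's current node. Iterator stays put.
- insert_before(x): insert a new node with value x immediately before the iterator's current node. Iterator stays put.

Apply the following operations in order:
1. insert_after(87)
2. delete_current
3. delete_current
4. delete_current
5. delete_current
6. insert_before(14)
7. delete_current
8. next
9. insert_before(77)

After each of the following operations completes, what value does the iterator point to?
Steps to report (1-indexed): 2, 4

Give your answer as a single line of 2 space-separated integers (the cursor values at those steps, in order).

Answer: 87 9

Derivation:
After 1 (insert_after(87)): list=[3, 87, 2, 9, 1] cursor@3
After 2 (delete_current): list=[87, 2, 9, 1] cursor@87
After 3 (delete_current): list=[2, 9, 1] cursor@2
After 4 (delete_current): list=[9, 1] cursor@9
After 5 (delete_current): list=[1] cursor@1
After 6 (insert_before(14)): list=[14, 1] cursor@1
After 7 (delete_current): list=[14] cursor@14
After 8 (next): list=[14] cursor@14
After 9 (insert_before(77)): list=[77, 14] cursor@14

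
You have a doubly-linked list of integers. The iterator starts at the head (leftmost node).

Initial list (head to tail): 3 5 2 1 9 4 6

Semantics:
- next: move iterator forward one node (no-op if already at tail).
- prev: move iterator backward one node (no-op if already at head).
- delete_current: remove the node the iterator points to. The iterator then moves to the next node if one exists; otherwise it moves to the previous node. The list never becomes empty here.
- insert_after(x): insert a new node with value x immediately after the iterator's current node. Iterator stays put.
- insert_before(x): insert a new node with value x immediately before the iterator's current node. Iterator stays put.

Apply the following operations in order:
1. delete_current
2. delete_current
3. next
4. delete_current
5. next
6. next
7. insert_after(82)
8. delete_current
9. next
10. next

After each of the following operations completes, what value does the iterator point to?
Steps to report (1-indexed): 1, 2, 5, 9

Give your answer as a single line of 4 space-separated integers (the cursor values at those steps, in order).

Answer: 5 2 4 82

Derivation:
After 1 (delete_current): list=[5, 2, 1, 9, 4, 6] cursor@5
After 2 (delete_current): list=[2, 1, 9, 4, 6] cursor@2
After 3 (next): list=[2, 1, 9, 4, 6] cursor@1
After 4 (delete_current): list=[2, 9, 4, 6] cursor@9
After 5 (next): list=[2, 9, 4, 6] cursor@4
After 6 (next): list=[2, 9, 4, 6] cursor@6
After 7 (insert_after(82)): list=[2, 9, 4, 6, 82] cursor@6
After 8 (delete_current): list=[2, 9, 4, 82] cursor@82
After 9 (next): list=[2, 9, 4, 82] cursor@82
After 10 (next): list=[2, 9, 4, 82] cursor@82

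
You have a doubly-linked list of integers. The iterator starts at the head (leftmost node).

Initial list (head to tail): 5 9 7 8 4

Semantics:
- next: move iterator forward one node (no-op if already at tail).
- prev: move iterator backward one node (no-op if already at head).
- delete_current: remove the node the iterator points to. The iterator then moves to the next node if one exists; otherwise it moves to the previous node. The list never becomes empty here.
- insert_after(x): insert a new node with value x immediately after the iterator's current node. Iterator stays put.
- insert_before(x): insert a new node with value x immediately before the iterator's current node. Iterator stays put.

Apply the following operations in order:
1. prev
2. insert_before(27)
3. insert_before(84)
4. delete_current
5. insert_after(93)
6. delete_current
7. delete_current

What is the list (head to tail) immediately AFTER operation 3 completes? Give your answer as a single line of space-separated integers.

After 1 (prev): list=[5, 9, 7, 8, 4] cursor@5
After 2 (insert_before(27)): list=[27, 5, 9, 7, 8, 4] cursor@5
After 3 (insert_before(84)): list=[27, 84, 5, 9, 7, 8, 4] cursor@5

Answer: 27 84 5 9 7 8 4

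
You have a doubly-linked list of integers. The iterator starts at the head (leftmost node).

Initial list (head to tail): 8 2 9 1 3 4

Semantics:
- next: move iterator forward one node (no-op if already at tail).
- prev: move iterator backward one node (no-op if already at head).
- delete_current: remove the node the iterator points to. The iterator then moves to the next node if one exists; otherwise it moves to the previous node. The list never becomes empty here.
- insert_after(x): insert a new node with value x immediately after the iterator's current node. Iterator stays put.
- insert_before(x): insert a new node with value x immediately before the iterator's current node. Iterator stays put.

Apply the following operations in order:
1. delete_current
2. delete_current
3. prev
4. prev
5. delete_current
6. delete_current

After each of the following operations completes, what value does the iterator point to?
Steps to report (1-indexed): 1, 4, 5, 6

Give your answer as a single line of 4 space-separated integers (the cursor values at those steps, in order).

Answer: 2 9 1 3

Derivation:
After 1 (delete_current): list=[2, 9, 1, 3, 4] cursor@2
After 2 (delete_current): list=[9, 1, 3, 4] cursor@9
After 3 (prev): list=[9, 1, 3, 4] cursor@9
After 4 (prev): list=[9, 1, 3, 4] cursor@9
After 5 (delete_current): list=[1, 3, 4] cursor@1
After 6 (delete_current): list=[3, 4] cursor@3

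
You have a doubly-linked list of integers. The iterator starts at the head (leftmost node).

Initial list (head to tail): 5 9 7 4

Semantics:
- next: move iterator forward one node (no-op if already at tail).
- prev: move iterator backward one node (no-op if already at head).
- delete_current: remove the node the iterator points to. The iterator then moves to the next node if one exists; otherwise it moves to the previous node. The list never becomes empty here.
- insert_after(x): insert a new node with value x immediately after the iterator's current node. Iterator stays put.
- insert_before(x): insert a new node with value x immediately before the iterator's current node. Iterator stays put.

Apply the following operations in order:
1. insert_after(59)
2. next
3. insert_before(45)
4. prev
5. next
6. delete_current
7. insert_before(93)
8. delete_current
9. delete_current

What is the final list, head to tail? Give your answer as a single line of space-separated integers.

Answer: 5 45 93 4

Derivation:
After 1 (insert_after(59)): list=[5, 59, 9, 7, 4] cursor@5
After 2 (next): list=[5, 59, 9, 7, 4] cursor@59
After 3 (insert_before(45)): list=[5, 45, 59, 9, 7, 4] cursor@59
After 4 (prev): list=[5, 45, 59, 9, 7, 4] cursor@45
After 5 (next): list=[5, 45, 59, 9, 7, 4] cursor@59
After 6 (delete_current): list=[5, 45, 9, 7, 4] cursor@9
After 7 (insert_before(93)): list=[5, 45, 93, 9, 7, 4] cursor@9
After 8 (delete_current): list=[5, 45, 93, 7, 4] cursor@7
After 9 (delete_current): list=[5, 45, 93, 4] cursor@4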